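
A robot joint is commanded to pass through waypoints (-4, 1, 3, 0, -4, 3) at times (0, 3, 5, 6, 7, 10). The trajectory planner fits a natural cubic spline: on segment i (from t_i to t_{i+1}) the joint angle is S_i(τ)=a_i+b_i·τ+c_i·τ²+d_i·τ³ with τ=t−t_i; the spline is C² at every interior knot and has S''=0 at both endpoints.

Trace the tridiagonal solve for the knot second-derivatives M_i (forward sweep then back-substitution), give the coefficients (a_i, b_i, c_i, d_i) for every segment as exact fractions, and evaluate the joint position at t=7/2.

  seg 0: a=-4 b=1229/828 c=0 d=151/7452
  seg 1: a=1 b=841/414 c=151/828 d=-289/828
  seg 2: a=3 b=-197/138 c=-1583/828 d=281/828
  seg 3: a=0 b=-3505/828 c=-185/207 d=311/276
  seg 4: a=-4 b=-1093/414 c=2059/828 d=-2059/7452
S(7/2) = 1485/736

Δ: Δ0=5/3, Δ1=1, Δ2=-3, Δ3=-4, Δ4=7/3
row 1: diag=10, rhs=-4; c'=1/5, d'=-2/5
row 2: denom=6−2·1/5=28/5; d'=(-24−2·-2/5)/(28/5)=-29/7
row 3: denom=4−1·5/28=107/28; d'=(-6−1·-29/7)/(107/28)=-52/107
row 4: denom=8−1·28/107=828/107; d'=(38−1·-52/107)/(828/107)=2059/414
back: M4=2059/414
back: M3=-52/107−28/107·2059/414=-370/207
back: M2=-29/7−5/28·-370/207=-1583/414
back: M1=-2/5−1/5·-1583/414=151/414
M: M0=0, M1=151/414, M2=-1583/414, M3=-370/207, M4=2059/414, M5=0
seg 0: a=-4, c=M0/2=0, d=(M1−M0)/(6·3)=151/7452, b=Δ0−h0·(2M0+M1)/6=1229/828
seg 1: a=1, c=M1/2=151/828, d=(M2−M1)/(6·2)=-289/828, b=Δ1−h1·(2M1+M2)/6=841/414
seg 2: a=3, c=M2/2=-1583/828, d=(M3−M2)/(6·1)=281/828, b=Δ2−h2·(2M2+M3)/6=-197/138
seg 3: a=0, c=M3/2=-185/207, d=(M4−M3)/(6·1)=311/276, b=Δ3−h3·(2M3+M4)/6=-3505/828
seg 4: a=-4, c=M4/2=2059/828, d=(M5−M4)/(6·3)=-2059/7452, b=Δ4−h4·(2M4+M5)/6=-1093/414
t_q=7/2 → seg 1, τ=1/2; S=1+841/414·τ+151/828·τ²+-289/828·τ³=1485/736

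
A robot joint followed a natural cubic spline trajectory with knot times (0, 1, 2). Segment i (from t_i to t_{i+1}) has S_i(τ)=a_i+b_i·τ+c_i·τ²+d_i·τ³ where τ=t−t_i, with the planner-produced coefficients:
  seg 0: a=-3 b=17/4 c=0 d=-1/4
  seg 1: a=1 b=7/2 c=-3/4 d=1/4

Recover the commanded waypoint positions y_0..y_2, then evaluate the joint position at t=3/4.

y_0=-3 y_1=1 y_2=4
S(3/4) = 21/256

y_0 = S_0(0) = a_0 = -3
y_1 = S_1(0) = a_1 = 1
y_2 = S_1(1) = 4
t_q=3/4 is in segment 0 (τ=3/4); S_0(τ)=21/256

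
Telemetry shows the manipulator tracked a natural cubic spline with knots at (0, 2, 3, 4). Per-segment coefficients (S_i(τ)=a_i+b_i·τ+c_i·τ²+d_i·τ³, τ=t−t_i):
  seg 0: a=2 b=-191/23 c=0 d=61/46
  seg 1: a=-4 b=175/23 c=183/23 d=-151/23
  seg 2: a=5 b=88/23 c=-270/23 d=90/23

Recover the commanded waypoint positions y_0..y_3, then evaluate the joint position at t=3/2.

y_0 = S_0(0) = a_0 = 2
y_1 = S_1(0) = a_1 = -4
y_2 = S_2(0) = a_2 = 5
y_3 = S_2(1) = 1
t_q=3/2 is in segment 0 (τ=3/2); S_0(τ)=-2201/368

y_0=2 y_1=-4 y_2=5 y_3=1
S(3/2) = -2201/368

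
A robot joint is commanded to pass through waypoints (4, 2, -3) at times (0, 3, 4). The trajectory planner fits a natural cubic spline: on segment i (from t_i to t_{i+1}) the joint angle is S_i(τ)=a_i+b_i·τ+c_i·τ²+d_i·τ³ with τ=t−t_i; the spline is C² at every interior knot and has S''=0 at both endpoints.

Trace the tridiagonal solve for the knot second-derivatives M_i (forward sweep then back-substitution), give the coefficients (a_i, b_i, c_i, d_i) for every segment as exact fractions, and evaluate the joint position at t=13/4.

Δ: Δ0=-2/3, Δ1=-5
row 1: diag=8, rhs=-26; c'=1/8, d'=-13/4
back: M1=-13/4
M: M0=0, M1=-13/4, M2=0
seg 0: a=4, c=M0/2=0, d=(M1−M0)/(6·3)=-13/72, b=Δ0−h0·(2M0+M1)/6=23/24
seg 1: a=2, c=M1/2=-13/8, d=(M2−M1)/(6·1)=13/24, b=Δ1−h1·(2M1+M2)/6=-47/12
t_q=13/4 → seg 1, τ=1/4; S=2+-47/12·τ+-13/8·τ²+13/24·τ³=475/512

  seg 0: a=4 b=23/24 c=0 d=-13/72
  seg 1: a=2 b=-47/12 c=-13/8 d=13/24
S(13/4) = 475/512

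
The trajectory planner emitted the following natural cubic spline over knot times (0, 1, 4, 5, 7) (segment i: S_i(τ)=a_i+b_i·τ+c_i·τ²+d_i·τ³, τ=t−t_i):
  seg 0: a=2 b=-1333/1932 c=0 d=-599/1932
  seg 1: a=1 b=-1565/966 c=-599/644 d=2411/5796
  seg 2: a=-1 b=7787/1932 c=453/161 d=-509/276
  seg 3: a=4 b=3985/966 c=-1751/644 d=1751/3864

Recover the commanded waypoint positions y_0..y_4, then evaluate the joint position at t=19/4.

y_0=2 y_1=1 y_2=-1 y_3=4 y_4=5
S(19/4) = 5067/1792

y_0 = S_0(0) = a_0 = 2
y_1 = S_1(0) = a_1 = 1
y_2 = S_2(0) = a_2 = -1
y_3 = S_3(0) = a_3 = 4
y_4 = S_3(2) = 5
t_q=19/4 is in segment 2 (τ=3/4); S_2(τ)=5067/1792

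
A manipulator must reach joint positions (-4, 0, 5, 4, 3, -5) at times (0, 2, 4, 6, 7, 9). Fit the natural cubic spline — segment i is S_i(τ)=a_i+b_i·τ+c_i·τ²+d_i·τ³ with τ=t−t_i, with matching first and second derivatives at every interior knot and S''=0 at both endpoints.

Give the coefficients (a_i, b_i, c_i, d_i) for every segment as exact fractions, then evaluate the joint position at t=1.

Δ: Δ0=2, Δ1=5/2, Δ2=-1/2, Δ3=-1, Δ4=-4
row 1: diag=8, rhs=3; c'=1/4, d'=3/8
row 2: denom=8−2·1/4=15/2; d'=(-18−2·3/8)/(15/2)=-5/2
row 3: denom=6−2·4/15=82/15; d'=(-3−2·-5/2)/(82/15)=15/41
row 4: denom=6−1·15/82=477/82; d'=(-18−1·15/41)/(477/82)=-502/159
back: M4=-502/159
back: M3=15/41−15/82·-502/159=50/53
back: M2=-5/2−4/15·50/53=-875/318
back: M1=3/8−1/4·-875/318=169/159
M: M0=0, M1=169/159, M2=-875/318, M3=50/53, M4=-502/159, M5=0
seg 0: a=-4, c=M0/2=0, d=(M1−M0)/(6·2)=169/1908, b=Δ0−h0·(2M0+M1)/6=785/477
seg 1: a=0, c=M1/2=169/318, d=(M2−M1)/(6·2)=-1213/3816, b=Δ1−h1·(2M1+M2)/6=1292/477
seg 2: a=5, c=M2/2=-875/636, d=(M3−M2)/(6·2)=1175/3816, b=Δ2−h2·(2M2+M3)/6=973/954
seg 3: a=4, c=M3/2=25/53, d=(M4−M3)/(6·1)=-326/477, b=Δ3−h3·(2M3+M4)/6=-376/477
seg 4: a=3, c=M4/2=-251/159, d=(M5−M4)/(6·2)=251/954, b=Δ4−h4·(2M4+M5)/6=-904/477
t_q=1 → seg 0, τ=1; S=-4+785/477·τ+0·τ²+169/1908·τ³=-1441/636

  seg 0: a=-4 b=785/477 c=0 d=169/1908
  seg 1: a=0 b=1292/477 c=169/318 d=-1213/3816
  seg 2: a=5 b=973/954 c=-875/636 d=1175/3816
  seg 3: a=4 b=-376/477 c=25/53 d=-326/477
  seg 4: a=3 b=-904/477 c=-251/159 d=251/954
S(1) = -1441/636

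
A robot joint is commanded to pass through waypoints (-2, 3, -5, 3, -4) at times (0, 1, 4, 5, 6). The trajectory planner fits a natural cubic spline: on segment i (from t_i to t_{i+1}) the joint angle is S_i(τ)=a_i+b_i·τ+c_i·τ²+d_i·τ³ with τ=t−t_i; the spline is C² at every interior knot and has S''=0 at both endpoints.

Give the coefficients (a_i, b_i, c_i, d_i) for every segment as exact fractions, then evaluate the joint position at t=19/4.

  seg 0: a=-2 b=1103/159 c=0 d=-308/159
  seg 1: a=3 b=179/159 c=-308/53 d=241/159
  seg 2: a=-5 b=1142/159 c=415/53 d=-1115/159
  seg 3: a=3 b=287/159 c=-700/53 d=700/159
S(19/4) = 6217/3392

Δ: Δ0=5, Δ1=-8/3, Δ2=8, Δ3=-7
row 1: diag=8, rhs=-46; c'=3/8, d'=-23/4
row 2: denom=8−3·3/8=55/8; d'=(64−3·-23/4)/(55/8)=130/11
row 3: denom=4−1·8/55=212/55; d'=(-90−1·130/11)/(212/55)=-1400/53
back: M3=-1400/53
back: M2=130/11−8/55·-1400/53=830/53
back: M1=-23/4−3/8·830/53=-616/53
M: M0=0, M1=-616/53, M2=830/53, M3=-1400/53, M4=0
seg 0: a=-2, c=M0/2=0, d=(M1−M0)/(6·1)=-308/159, b=Δ0−h0·(2M0+M1)/6=1103/159
seg 1: a=3, c=M1/2=-308/53, d=(M2−M1)/(6·3)=241/159, b=Δ1−h1·(2M1+M2)/6=179/159
seg 2: a=-5, c=M2/2=415/53, d=(M3−M2)/(6·1)=-1115/159, b=Δ2−h2·(2M2+M3)/6=1142/159
seg 3: a=3, c=M3/2=-700/53, d=(M4−M3)/(6·1)=700/159, b=Δ3−h3·(2M3+M4)/6=287/159
t_q=19/4 → seg 2, τ=3/4; S=-5+1142/159·τ+415/53·τ²+-1115/159·τ³=6217/3392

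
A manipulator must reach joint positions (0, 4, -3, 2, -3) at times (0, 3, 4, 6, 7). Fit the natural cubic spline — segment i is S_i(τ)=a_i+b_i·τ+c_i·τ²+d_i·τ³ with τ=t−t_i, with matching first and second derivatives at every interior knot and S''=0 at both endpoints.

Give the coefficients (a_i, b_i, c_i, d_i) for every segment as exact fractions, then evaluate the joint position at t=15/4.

Δ: Δ0=4/3, Δ1=-7, Δ2=5/2, Δ3=-5
row 1: diag=8, rhs=-50; c'=1/8, d'=-25/4
row 2: denom=6−1·1/8=47/8; d'=(57−1·-25/4)/(47/8)=506/47
row 3: denom=6−2·16/47=250/47; d'=(-45−2·506/47)/(250/47)=-3127/250
back: M3=-3127/250
back: M2=506/47−16/47·-3127/250=1878/125
back: M1=-25/4−1/8·1878/125=-1016/125
M: M0=0, M1=-1016/125, M2=1878/125, M3=-3127/250, M4=0
seg 0: a=0, c=M0/2=0, d=(M1−M0)/(6·3)=-508/1125, b=Δ0−h0·(2M0+M1)/6=2024/375
seg 1: a=4, c=M1/2=-508/125, d=(M2−M1)/(6·1)=1447/375, b=Δ1−h1·(2M1+M2)/6=-2548/375
seg 2: a=-3, c=M2/2=939/125, d=(M3−M2)/(6·2)=-6883/3000, b=Δ2−h2·(2M2+M3)/6=-251/75
seg 3: a=2, c=M3/2=-3127/500, d=(M4−M3)/(6·1)=3127/1500, b=Δ3−h3·(2M3+M4)/6=-623/750
t_q=15/4 → seg 1, τ=3/4; S=4+-2548/375·τ+-508/125·τ²+1447/375·τ³=-14033/8000

  seg 0: a=0 b=2024/375 c=0 d=-508/1125
  seg 1: a=4 b=-2548/375 c=-508/125 d=1447/375
  seg 2: a=-3 b=-251/75 c=939/125 d=-6883/3000
  seg 3: a=2 b=-623/750 c=-3127/500 d=3127/1500
S(15/4) = -14033/8000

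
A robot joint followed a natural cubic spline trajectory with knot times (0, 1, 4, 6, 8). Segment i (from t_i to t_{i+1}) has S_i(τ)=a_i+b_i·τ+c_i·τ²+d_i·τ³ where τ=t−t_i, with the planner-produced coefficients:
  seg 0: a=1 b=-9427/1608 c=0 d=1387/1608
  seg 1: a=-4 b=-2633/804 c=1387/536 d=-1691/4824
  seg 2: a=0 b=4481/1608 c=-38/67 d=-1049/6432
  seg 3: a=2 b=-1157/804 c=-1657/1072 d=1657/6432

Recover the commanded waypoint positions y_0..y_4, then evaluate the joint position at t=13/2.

y_0 = S_0(0) = a_0 = 1
y_1 = S_1(0) = a_1 = -4
y_2 = S_2(0) = a_2 = 0
y_3 = S_3(0) = a_3 = 2
y_4 = S_3(2) = -5
t_q=13/2 is in segment 3 (τ=1/2); S_3(τ)=15887/17152

y_0=1 y_1=-4 y_2=0 y_3=2 y_4=-5
S(13/2) = 15887/17152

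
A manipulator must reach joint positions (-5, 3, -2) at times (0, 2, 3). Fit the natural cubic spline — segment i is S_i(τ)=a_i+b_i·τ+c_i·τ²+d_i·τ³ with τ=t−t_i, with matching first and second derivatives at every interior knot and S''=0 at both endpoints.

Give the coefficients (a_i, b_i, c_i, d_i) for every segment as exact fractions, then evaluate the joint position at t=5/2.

Δ: Δ0=4, Δ1=-5
row 1: diag=6, rhs=-54; c'=1/6, d'=-9
back: M1=-9
M: M0=0, M1=-9, M2=0
seg 0: a=-5, c=M0/2=0, d=(M1−M0)/(6·2)=-3/4, b=Δ0−h0·(2M0+M1)/6=7
seg 1: a=3, c=M1/2=-9/2, d=(M2−M1)/(6·1)=3/2, b=Δ1−h1·(2M1+M2)/6=-2
t_q=5/2 → seg 1, τ=1/2; S=3+-2·τ+-9/2·τ²+3/2·τ³=17/16

  seg 0: a=-5 b=7 c=0 d=-3/4
  seg 1: a=3 b=-2 c=-9/2 d=3/2
S(5/2) = 17/16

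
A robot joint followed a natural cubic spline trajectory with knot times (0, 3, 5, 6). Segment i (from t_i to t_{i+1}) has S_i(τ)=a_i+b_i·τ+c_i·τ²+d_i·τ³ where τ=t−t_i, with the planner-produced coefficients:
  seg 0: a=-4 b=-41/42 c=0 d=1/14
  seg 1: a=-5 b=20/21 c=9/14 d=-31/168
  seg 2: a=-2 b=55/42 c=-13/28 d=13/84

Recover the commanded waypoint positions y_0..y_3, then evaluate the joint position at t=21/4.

y_0 = S_0(0) = a_0 = -4
y_1 = S_1(0) = a_1 = -5
y_2 = S_2(0) = a_2 = -2
y_3 = S_2(1) = -1
t_q=21/4 is in segment 2 (τ=1/4); S_2(τ)=-435/256

y_0=-4 y_1=-5 y_2=-2 y_3=-1
S(21/4) = -435/256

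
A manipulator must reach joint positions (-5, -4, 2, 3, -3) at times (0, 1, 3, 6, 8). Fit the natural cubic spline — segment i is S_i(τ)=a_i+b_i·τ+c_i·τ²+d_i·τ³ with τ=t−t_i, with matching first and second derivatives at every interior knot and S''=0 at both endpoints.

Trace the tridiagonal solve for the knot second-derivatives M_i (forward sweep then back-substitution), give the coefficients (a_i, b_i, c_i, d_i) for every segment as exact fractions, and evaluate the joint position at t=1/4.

  seg 0: a=-5 b=436/759 c=0 d=323/759
  seg 1: a=-4 b=1405/759 c=323/253 d=-533/1518
  seg 2: a=2 b=2083/759 c=-210/253 d=20/2277
  seg 3: a=3 b=-1517/759 c=-190/253 d=95/759
S(1/4) = -78527/16192

Δ: Δ0=1, Δ1=3, Δ2=1/3, Δ3=-3
row 1: diag=6, rhs=12; c'=1/3, d'=2
row 2: denom=10−2·1/3=28/3; d'=(-16−2·2)/(28/3)=-15/7
row 3: denom=10−3·9/28=253/28; d'=(-20−3·-15/7)/(253/28)=-380/253
back: M3=-380/253
back: M2=-15/7−9/28·-380/253=-420/253
back: M1=2−1/3·-420/253=646/253
M: M0=0, M1=646/253, M2=-420/253, M3=-380/253, M4=0
seg 0: a=-5, c=M0/2=0, d=(M1−M0)/(6·1)=323/759, b=Δ0−h0·(2M0+M1)/6=436/759
seg 1: a=-4, c=M1/2=323/253, d=(M2−M1)/(6·2)=-533/1518, b=Δ1−h1·(2M1+M2)/6=1405/759
seg 2: a=2, c=M2/2=-210/253, d=(M3−M2)/(6·3)=20/2277, b=Δ2−h2·(2M2+M3)/6=2083/759
seg 3: a=3, c=M3/2=-190/253, d=(M4−M3)/(6·2)=95/759, b=Δ3−h3·(2M3+M4)/6=-1517/759
t_q=1/4 → seg 0, τ=1/4; S=-5+436/759·τ+0·τ²+323/759·τ³=-78527/16192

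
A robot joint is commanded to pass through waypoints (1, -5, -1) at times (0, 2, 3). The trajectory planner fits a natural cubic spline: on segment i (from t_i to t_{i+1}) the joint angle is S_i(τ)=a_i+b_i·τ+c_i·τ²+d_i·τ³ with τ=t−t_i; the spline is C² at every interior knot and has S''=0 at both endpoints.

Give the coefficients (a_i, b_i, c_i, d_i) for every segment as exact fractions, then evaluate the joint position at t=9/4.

Δ: Δ0=-3, Δ1=4
row 1: diag=6, rhs=42; c'=1/6, d'=7
back: M1=7
M: M0=0, M1=7, M2=0
seg 0: a=1, c=M0/2=0, d=(M1−M0)/(6·2)=7/12, b=Δ0−h0·(2M0+M1)/6=-16/3
seg 1: a=-5, c=M1/2=7/2, d=(M2−M1)/(6·1)=-7/6, b=Δ1−h1·(2M1+M2)/6=5/3
t_q=9/4 → seg 1, τ=1/4; S=-5+5/3·τ+7/2·τ²+-7/6·τ³=-561/128

  seg 0: a=1 b=-16/3 c=0 d=7/12
  seg 1: a=-5 b=5/3 c=7/2 d=-7/6
S(9/4) = -561/128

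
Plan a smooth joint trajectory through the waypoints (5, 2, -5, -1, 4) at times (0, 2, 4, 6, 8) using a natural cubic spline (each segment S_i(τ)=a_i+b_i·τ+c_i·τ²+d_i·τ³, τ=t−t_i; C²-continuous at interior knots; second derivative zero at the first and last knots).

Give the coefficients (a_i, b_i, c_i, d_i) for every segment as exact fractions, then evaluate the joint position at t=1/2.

Δ: Δ0=-3/2, Δ1=-7/2, Δ2=2, Δ3=5/2
row 1: diag=8, rhs=-12; c'=1/4, d'=-3/2
row 2: denom=8−2·1/4=15/2; d'=(33−2·-3/2)/(15/2)=24/5
row 3: denom=8−2·4/15=112/15; d'=(3−2·24/5)/(112/15)=-99/112
back: M3=-99/112
back: M2=24/5−4/15·-99/112=141/28
back: M1=-3/2−1/4·141/28=-309/112
M: M0=0, M1=-309/112, M2=141/28, M3=-99/112, M4=0
seg 0: a=5, c=M0/2=0, d=(M1−M0)/(6·2)=-103/448, b=Δ0−h0·(2M0+M1)/6=-65/112
seg 1: a=2, c=M1/2=-309/224, d=(M2−M1)/(6·2)=291/448, b=Δ1−h1·(2M1+M2)/6=-187/56
seg 2: a=-5, c=M2/2=141/56, d=(M3−M2)/(6·2)=-221/448, b=Δ2−h2·(2M2+M3)/6=-17/16
seg 3: a=-1, c=M3/2=-99/224, d=(M4−M3)/(6·2)=33/448, b=Δ3−h3·(2M3+M4)/6=173/56
t_q=1/2 → seg 0, τ=1/2; S=5+-65/112·τ+0·τ²+-103/448·τ³=16777/3584

  seg 0: a=5 b=-65/112 c=0 d=-103/448
  seg 1: a=2 b=-187/56 c=-309/224 d=291/448
  seg 2: a=-5 b=-17/16 c=141/56 d=-221/448
  seg 3: a=-1 b=173/56 c=-99/224 d=33/448
S(1/2) = 16777/3584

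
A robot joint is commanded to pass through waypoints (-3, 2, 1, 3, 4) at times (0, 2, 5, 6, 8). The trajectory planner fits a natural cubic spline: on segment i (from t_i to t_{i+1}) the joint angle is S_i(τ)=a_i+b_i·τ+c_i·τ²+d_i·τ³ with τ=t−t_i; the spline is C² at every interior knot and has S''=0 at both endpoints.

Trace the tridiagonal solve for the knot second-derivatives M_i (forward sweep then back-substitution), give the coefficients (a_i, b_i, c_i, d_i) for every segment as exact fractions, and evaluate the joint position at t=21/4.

Δ: Δ0=5/2, Δ1=-1/3, Δ2=2, Δ3=1/2
row 1: diag=10, rhs=-17; c'=3/10, d'=-17/10
row 2: denom=8−3·3/10=71/10; d'=(14−3·-17/10)/(71/10)=191/71
row 3: denom=6−1·10/71=416/71; d'=(-9−1·191/71)/(416/71)=-415/208
back: M3=-415/208
back: M2=191/71−10/71·-415/208=309/104
back: M1=-17/10−3/10·309/104=-539/208
M: M0=0, M1=-539/208, M2=309/104, M3=-415/208, M4=0
seg 0: a=-3, c=M0/2=0, d=(M1−M0)/(6·2)=-539/2496, b=Δ0−h0·(2M0+M1)/6=2099/624
seg 1: a=2, c=M1/2=-539/416, d=(M2−M1)/(6·3)=89/288, b=Δ1−h1·(2M1+M2)/6=241/312
seg 2: a=1, c=M2/2=309/208, d=(M3−M2)/(6·1)=-1033/1248, b=Δ2−h2·(2M2+M3)/6=1675/1248
seg 3: a=3, c=M3/2=-415/416, d=(M4−M3)/(6·2)=415/2496, b=Δ3−h3·(2M3+M4)/6=571/312
t_q=21/4 → seg 2, τ=1/4; S=1+1675/1248·τ+309/208·τ²+-1033/1248·τ³=37685/26624

  seg 0: a=-3 b=2099/624 c=0 d=-539/2496
  seg 1: a=2 b=241/312 c=-539/416 d=89/288
  seg 2: a=1 b=1675/1248 c=309/208 d=-1033/1248
  seg 3: a=3 b=571/312 c=-415/416 d=415/2496
S(21/4) = 37685/26624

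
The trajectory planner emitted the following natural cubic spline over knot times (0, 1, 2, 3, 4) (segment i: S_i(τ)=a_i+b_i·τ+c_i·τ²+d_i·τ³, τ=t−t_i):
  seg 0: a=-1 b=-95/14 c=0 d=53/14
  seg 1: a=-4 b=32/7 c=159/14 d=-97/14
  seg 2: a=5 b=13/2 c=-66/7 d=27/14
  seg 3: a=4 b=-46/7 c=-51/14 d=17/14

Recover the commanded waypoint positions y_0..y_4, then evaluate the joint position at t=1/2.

y_0 = S_0(0) = a_0 = -1
y_1 = S_1(0) = a_1 = -4
y_2 = S_2(0) = a_2 = 5
y_3 = S_3(0) = a_3 = 4
y_4 = S_3(1) = -5
t_q=1/2 is in segment 0 (τ=1/2); S_0(τ)=-439/112

y_0=-1 y_1=-4 y_2=5 y_3=4 y_4=-5
S(1/2) = -439/112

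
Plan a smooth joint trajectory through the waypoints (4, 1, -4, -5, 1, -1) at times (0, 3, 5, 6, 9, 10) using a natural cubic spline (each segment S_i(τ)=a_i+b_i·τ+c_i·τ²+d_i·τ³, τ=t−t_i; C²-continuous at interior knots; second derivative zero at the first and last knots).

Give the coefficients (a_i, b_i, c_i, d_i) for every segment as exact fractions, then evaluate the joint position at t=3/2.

Δ: Δ0=-1, Δ1=-5/2, Δ2=-1, Δ3=2, Δ4=-2
row 1: diag=10, rhs=-9; c'=1/5, d'=-9/10
row 2: denom=6−2·1/5=28/5; d'=(9−2·-9/10)/(28/5)=27/14
row 3: denom=8−1·5/28=219/28; d'=(18−1·27/14)/(219/28)=150/73
row 4: denom=8−3·28/73=500/73; d'=(-24−3·150/73)/(500/73)=-1101/250
back: M4=-1101/250
back: M3=150/73−28/73·-1101/250=468/125
back: M2=27/14−5/28·468/125=63/50
back: M1=-9/10−1/5·63/50=-144/125
M: M0=0, M1=-144/125, M2=63/50, M3=468/125, M4=-1101/250, M5=0
seg 0: a=4, c=M0/2=0, d=(M1−M0)/(6·3)=-8/125, b=Δ0−h0·(2M0+M1)/6=-53/125
seg 1: a=1, c=M1/2=-72/125, d=(M2−M1)/(6·2)=201/1000, b=Δ1−h1·(2M1+M2)/6=-269/125
seg 2: a=-4, c=M2/2=63/100, d=(M3−M2)/(6·1)=207/500, b=Δ2−h2·(2M2+M3)/6=-511/250
seg 3: a=-5, c=M3/2=234/125, d=(M4−M3)/(6·3)=-679/1500, b=Δ3−h3·(2M3+M4)/6=229/500
seg 4: a=1, c=M4/2=-1101/500, d=(M5−M4)/(6·1)=367/500, b=Δ4−h4·(2M4+M5)/6=-133/250
t_q=3/2 → seg 0, τ=3/2; S=4+-53/125·τ+0·τ²+-8/125·τ³=787/250

  seg 0: a=4 b=-53/125 c=0 d=-8/125
  seg 1: a=1 b=-269/125 c=-72/125 d=201/1000
  seg 2: a=-4 b=-511/250 c=63/100 d=207/500
  seg 3: a=-5 b=229/500 c=234/125 d=-679/1500
  seg 4: a=1 b=-133/250 c=-1101/500 d=367/500
S(3/2) = 787/250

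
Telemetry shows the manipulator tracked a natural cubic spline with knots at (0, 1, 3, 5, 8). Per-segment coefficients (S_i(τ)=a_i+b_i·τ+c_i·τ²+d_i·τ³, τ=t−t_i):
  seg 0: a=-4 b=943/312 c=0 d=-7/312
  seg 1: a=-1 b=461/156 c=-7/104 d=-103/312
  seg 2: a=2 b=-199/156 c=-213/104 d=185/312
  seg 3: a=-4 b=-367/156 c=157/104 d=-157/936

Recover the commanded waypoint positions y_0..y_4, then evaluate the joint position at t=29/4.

y_0=-4 y_1=-1 y_2=2 y_3=-4 y_4=-2
S(29/4) = -23705/6656

y_0 = S_0(0) = a_0 = -4
y_1 = S_1(0) = a_1 = -1
y_2 = S_2(0) = a_2 = 2
y_3 = S_3(0) = a_3 = -4
y_4 = S_3(3) = -2
t_q=29/4 is in segment 3 (τ=9/4); S_3(τ)=-23705/6656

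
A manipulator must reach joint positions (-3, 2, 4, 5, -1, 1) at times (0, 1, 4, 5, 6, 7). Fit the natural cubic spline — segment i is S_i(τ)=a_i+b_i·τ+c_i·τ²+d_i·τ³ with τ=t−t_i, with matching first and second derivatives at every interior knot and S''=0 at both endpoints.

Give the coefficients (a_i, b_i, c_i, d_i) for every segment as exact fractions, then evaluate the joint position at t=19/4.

Δ: Δ0=5, Δ1=2/3, Δ2=1, Δ3=-6, Δ4=2
row 1: diag=8, rhs=-26; c'=3/8, d'=-13/4
row 2: denom=8−3·3/8=55/8; d'=(2−3·-13/4)/(55/8)=94/55
row 3: denom=4−1·8/55=212/55; d'=(-42−1·94/55)/(212/55)=-601/53
row 4: denom=4−1·55/212=793/212; d'=(48−1·-601/53)/(793/212)=12580/793
back: M4=12580/793
back: M3=-601/53−55/212·12580/793=-12256/793
back: M2=94/55−8/55·-12256/793=3138/793
back: M1=-13/4−3/8·3138/793=-3754/793
M: M0=0, M1=-3754/793, M2=3138/793, M3=-12256/793, M4=12580/793, M5=0
seg 0: a=-3, c=M0/2=0, d=(M1−M0)/(6·1)=-1877/2379, b=Δ0−h0·(2M0+M1)/6=13772/2379
seg 1: a=2, c=M1/2=-1877/793, d=(M2−M1)/(6·3)=3446/7137, b=Δ1−h1·(2M1+M2)/6=8141/2379
seg 2: a=4, c=M2/2=1569/793, d=(M3−M2)/(6·1)=-7697/2379, b=Δ2−h2·(2M2+M3)/6=413/183
seg 3: a=5, c=M3/2=-6128/793, d=(M4−M3)/(6·1)=12418/2379, b=Δ3−h3·(2M3+M4)/6=-8308/2379
seg 4: a=-1, c=M4/2=6290/793, d=(M5−M4)/(6·1)=-6290/2379, b=Δ4−h4·(2M4+M5)/6=-7822/2379
t_q=19/4 → seg 2, τ=3/4; S=4+413/183·τ+1569/793·τ²+-7697/2379·τ³=276123/50752

  seg 0: a=-3 b=13772/2379 c=0 d=-1877/2379
  seg 1: a=2 b=8141/2379 c=-1877/793 d=3446/7137
  seg 2: a=4 b=413/183 c=1569/793 d=-7697/2379
  seg 3: a=5 b=-8308/2379 c=-6128/793 d=12418/2379
  seg 4: a=-1 b=-7822/2379 c=6290/793 d=-6290/2379
S(19/4) = 276123/50752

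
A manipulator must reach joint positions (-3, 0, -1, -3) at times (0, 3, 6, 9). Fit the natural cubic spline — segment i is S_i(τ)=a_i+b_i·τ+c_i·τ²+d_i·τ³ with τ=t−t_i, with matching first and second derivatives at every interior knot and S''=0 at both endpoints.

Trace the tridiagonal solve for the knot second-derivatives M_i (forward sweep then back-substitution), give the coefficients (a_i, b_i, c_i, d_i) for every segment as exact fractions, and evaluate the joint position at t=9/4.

  seg 0: a=-3 b=4/3 c=0 d=-1/27
  seg 1: a=0 b=1/3 c=-1/3 d=1/27
  seg 2: a=-1 b=-2/3 c=0 d=0
S(9/4) = -27/64

Δ: Δ0=1, Δ1=-1/3, Δ2=-2/3
row 1: diag=12, rhs=-8; c'=1/4, d'=-2/3
row 2: denom=12−3·1/4=45/4; d'=(-2−3·-2/3)/(45/4)=0
back: M2=0
back: M1=-2/3−1/4·0=-2/3
M: M0=0, M1=-2/3, M2=0, M3=0
seg 0: a=-3, c=M0/2=0, d=(M1−M0)/(6·3)=-1/27, b=Δ0−h0·(2M0+M1)/6=4/3
seg 1: a=0, c=M1/2=-1/3, d=(M2−M1)/(6·3)=1/27, b=Δ1−h1·(2M1+M2)/6=1/3
seg 2: a=-1, c=M2/2=0, d=(M3−M2)/(6·3)=0, b=Δ2−h2·(2M2+M3)/6=-2/3
t_q=9/4 → seg 0, τ=9/4; S=-3+4/3·τ+0·τ²+-1/27·τ³=-27/64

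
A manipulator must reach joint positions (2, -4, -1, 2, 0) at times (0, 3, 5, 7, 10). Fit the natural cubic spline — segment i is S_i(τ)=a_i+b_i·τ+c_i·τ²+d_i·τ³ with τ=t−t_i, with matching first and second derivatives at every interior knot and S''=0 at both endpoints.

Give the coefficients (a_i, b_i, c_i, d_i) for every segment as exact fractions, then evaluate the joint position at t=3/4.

Δ: Δ0=-2, Δ1=3/2, Δ2=3/2, Δ3=-2/3
row 1: diag=10, rhs=21; c'=1/5, d'=21/10
row 2: denom=8−2·1/5=38/5; d'=(0−2·21/10)/(38/5)=-21/38
row 3: denom=10−2·5/19=180/19; d'=(-13−2·-21/38)/(180/19)=-113/90
back: M3=-113/90
back: M2=-21/38−5/19·-113/90=-2/9
back: M1=21/10−1/5·-2/9=193/90
M: M0=0, M1=193/90, M2=-2/9, M3=-113/90, M4=0
seg 0: a=2, c=M0/2=0, d=(M1−M0)/(6·3)=193/1620, b=Δ0−h0·(2M0+M1)/6=-553/180
seg 1: a=-4, c=M1/2=193/180, d=(M2−M1)/(6·2)=-71/360, b=Δ1−h1·(2M1+M2)/6=13/90
seg 2: a=-1, c=M2/2=-1/9, d=(M3−M2)/(6·2)=-31/360, b=Δ2−h2·(2M2+M3)/6=31/15
seg 3: a=2, c=M3/2=-113/180, d=(M4−M3)/(6·3)=113/1620, b=Δ3−h3·(2M3+M4)/6=53/90
t_q=3/4 → seg 0, τ=3/4; S=2+-553/180·τ+0·τ²+193/1620·τ³=-65/256

  seg 0: a=2 b=-553/180 c=0 d=193/1620
  seg 1: a=-4 b=13/90 c=193/180 d=-71/360
  seg 2: a=-1 b=31/15 c=-1/9 d=-31/360
  seg 3: a=2 b=53/90 c=-113/180 d=113/1620
S(3/4) = -65/256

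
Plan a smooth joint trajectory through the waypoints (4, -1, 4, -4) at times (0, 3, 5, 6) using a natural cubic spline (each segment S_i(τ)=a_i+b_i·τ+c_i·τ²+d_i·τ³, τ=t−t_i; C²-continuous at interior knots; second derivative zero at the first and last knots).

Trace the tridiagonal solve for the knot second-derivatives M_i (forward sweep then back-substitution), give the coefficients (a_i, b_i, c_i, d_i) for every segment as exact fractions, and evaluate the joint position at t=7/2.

Δ: Δ0=-5/3, Δ1=5/2, Δ2=-8
row 1: diag=10, rhs=25; c'=1/5, d'=5/2
row 2: denom=6−2·1/5=28/5; d'=(-63−2·5/2)/(28/5)=-85/7
back: M2=-85/7
back: M1=5/2−1/5·-85/7=69/14
M: M0=0, M1=69/14, M2=-85/7, M3=0
seg 0: a=4, c=M0/2=0, d=(M1−M0)/(6·3)=23/84, b=Δ0−h0·(2M0+M1)/6=-347/84
seg 1: a=-1, c=M1/2=69/28, d=(M2−M1)/(6·2)=-239/168, b=Δ1−h1·(2M1+M2)/6=137/42
seg 2: a=4, c=M2/2=-85/14, d=(M3−M2)/(6·1)=85/42, b=Δ2−h2·(2M2+M3)/6=-83/21
t_q=7/2 → seg 1, τ=1/2; S=-1+137/42·τ+69/28·τ²+-239/168·τ³=479/448

  seg 0: a=4 b=-347/84 c=0 d=23/84
  seg 1: a=-1 b=137/42 c=69/28 d=-239/168
  seg 2: a=4 b=-83/21 c=-85/14 d=85/42
S(7/2) = 479/448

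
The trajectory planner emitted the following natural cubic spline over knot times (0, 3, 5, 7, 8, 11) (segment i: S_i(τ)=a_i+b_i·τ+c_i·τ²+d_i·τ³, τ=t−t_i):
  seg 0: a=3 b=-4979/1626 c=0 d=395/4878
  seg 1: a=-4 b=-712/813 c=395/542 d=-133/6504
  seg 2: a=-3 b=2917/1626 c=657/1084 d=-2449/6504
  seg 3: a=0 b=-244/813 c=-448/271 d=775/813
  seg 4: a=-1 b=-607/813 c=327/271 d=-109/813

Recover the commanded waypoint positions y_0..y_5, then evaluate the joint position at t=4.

y_0 = S_0(0) = a_0 = 3
y_1 = S_1(0) = a_1 = -4
y_2 = S_2(0) = a_2 = -3
y_3 = S_3(0) = a_3 = 0
y_4 = S_4(0) = a_4 = -1
y_5 = S_4(3) = 4
t_q=4 is in segment 1 (τ=1); S_1(τ)=-9035/2168

y_0=3 y_1=-4 y_2=-3 y_3=0 y_4=-1 y_5=4
S(4) = -9035/2168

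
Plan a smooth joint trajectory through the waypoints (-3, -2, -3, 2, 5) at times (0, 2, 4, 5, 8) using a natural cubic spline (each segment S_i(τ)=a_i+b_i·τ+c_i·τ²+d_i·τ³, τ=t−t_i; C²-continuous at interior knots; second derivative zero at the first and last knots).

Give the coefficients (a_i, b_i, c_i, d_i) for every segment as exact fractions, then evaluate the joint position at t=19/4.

Δ: Δ0=1/2, Δ1=-1/2, Δ2=5, Δ3=1
row 1: diag=8, rhs=-6; c'=1/4, d'=-3/4
row 2: denom=6−2·1/4=11/2; d'=(33−2·-3/4)/(11/2)=69/11
row 3: denom=8−1·2/11=86/11; d'=(-24−1·69/11)/(86/11)=-333/86
back: M3=-333/86
back: M2=69/11−2/11·-333/86=300/43
back: M1=-3/4−1/4·300/43=-429/172
M: M0=0, M1=-429/172, M2=300/43, M3=-333/86, M4=0
seg 0: a=-3, c=M0/2=0, d=(M1−M0)/(6·2)=-143/688, b=Δ0−h0·(2M0+M1)/6=229/172
seg 1: a=-2, c=M1/2=-429/344, d=(M2−M1)/(6·2)=543/688, b=Δ1−h1·(2M1+M2)/6=-50/43
seg 2: a=-3, c=M2/2=150/43, d=(M3−M2)/(6·1)=-311/172, b=Δ2−h2·(2M2+M3)/6=571/172
seg 3: a=2, c=M3/2=-333/172, d=(M4−M3)/(6·3)=37/172, b=Δ3−h3·(2M3+M4)/6=419/86
t_q=19/4 → seg 2, τ=3/4; S=-3+571/172·τ+150/43·τ²+-311/172·τ³=7587/11008

  seg 0: a=-3 b=229/172 c=0 d=-143/688
  seg 1: a=-2 b=-50/43 c=-429/344 d=543/688
  seg 2: a=-3 b=571/172 c=150/43 d=-311/172
  seg 3: a=2 b=419/86 c=-333/172 d=37/172
S(19/4) = 7587/11008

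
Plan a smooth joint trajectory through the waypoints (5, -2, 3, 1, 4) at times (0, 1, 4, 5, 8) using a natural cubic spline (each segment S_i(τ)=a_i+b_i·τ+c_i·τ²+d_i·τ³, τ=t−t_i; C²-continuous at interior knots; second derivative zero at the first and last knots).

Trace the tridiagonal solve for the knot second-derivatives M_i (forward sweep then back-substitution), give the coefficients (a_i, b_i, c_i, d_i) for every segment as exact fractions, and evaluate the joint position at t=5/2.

Δ: Δ0=-7, Δ1=5/3, Δ2=-2, Δ3=1
row 1: diag=8, rhs=52; c'=3/8, d'=13/2
row 2: denom=8−3·3/8=55/8; d'=(-22−3·13/2)/(55/8)=-332/55
row 3: denom=8−1·8/55=432/55; d'=(18−1·-332/55)/(432/55)=661/216
back: M3=661/216
back: M2=-332/55−8/55·661/216=-175/27
back: M1=13/2−3/8·-175/27=643/72
M: M0=0, M1=643/72, M2=-175/27, M3=661/216, M4=0
seg 0: a=5, c=M0/2=0, d=(M1−M0)/(6·1)=643/432, b=Δ0−h0·(2M0+M1)/6=-3667/432
seg 1: a=-2, c=M1/2=643/144, d=(M2−M1)/(6·3)=-3329/3888, b=Δ1−h1·(2M1+M2)/6=-869/216
seg 2: a=3, c=M2/2=-175/54, d=(M3−M2)/(6·1)=229/144, b=Δ2−h2·(2M2+M3)/6=-151/432
seg 3: a=1, c=M3/2=661/432, d=(M4−M3)/(6·3)=-661/3888, b=Δ3−h3·(2M3+M4)/6=-445/216
t_q=5/2 → seg 1, τ=3/2; S=-2+-869/216·τ+643/144·τ²+-3329/3888·τ³=-337/384

  seg 0: a=5 b=-3667/432 c=0 d=643/432
  seg 1: a=-2 b=-869/216 c=643/144 d=-3329/3888
  seg 2: a=3 b=-151/432 c=-175/54 d=229/144
  seg 3: a=1 b=-445/216 c=661/432 d=-661/3888
S(5/2) = -337/384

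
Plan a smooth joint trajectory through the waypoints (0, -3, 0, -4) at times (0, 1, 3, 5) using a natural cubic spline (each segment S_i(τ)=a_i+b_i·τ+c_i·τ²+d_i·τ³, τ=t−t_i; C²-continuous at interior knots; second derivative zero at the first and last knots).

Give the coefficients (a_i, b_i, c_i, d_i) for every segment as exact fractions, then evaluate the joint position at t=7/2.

  seg 0: a=0 b=-175/44 c=0 d=43/44
  seg 1: a=-3 b=-23/22 c=129/44 d=-73/88
  seg 2: a=0 b=8/11 c=-45/22 d=15/44
S(7/2) = -37/352

Δ: Δ0=-3, Δ1=3/2, Δ2=-2
row 1: diag=6, rhs=27; c'=1/3, d'=9/2
row 2: denom=8−2·1/3=22/3; d'=(-21−2·9/2)/(22/3)=-45/11
back: M2=-45/11
back: M1=9/2−1/3·-45/11=129/22
M: M0=0, M1=129/22, M2=-45/11, M3=0
seg 0: a=0, c=M0/2=0, d=(M1−M0)/(6·1)=43/44, b=Δ0−h0·(2M0+M1)/6=-175/44
seg 1: a=-3, c=M1/2=129/44, d=(M2−M1)/(6·2)=-73/88, b=Δ1−h1·(2M1+M2)/6=-23/22
seg 2: a=0, c=M2/2=-45/22, d=(M3−M2)/(6·2)=15/44, b=Δ2−h2·(2M2+M3)/6=8/11
t_q=7/2 → seg 2, τ=1/2; S=0+8/11·τ+-45/22·τ²+15/44·τ³=-37/352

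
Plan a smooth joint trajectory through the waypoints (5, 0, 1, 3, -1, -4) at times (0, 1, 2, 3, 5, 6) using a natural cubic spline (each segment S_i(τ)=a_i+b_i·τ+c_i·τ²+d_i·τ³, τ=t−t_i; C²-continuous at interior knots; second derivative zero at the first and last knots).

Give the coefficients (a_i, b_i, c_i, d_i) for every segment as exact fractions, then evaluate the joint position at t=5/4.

  seg 0: a=5 b=-493/76 c=0 d=113/76
  seg 1: a=0 b=-77/38 c=339/76 d=-109/76
  seg 2: a=1 b=197/76 c=3/19 d=-3/4
  seg 3: a=3 b=25/38 c=-159/76 d=29/76
  seg 4: a=-1 b=-119/38 c=15/76 d=-5/76
S(5/4) = -1217/4864

Δ: Δ0=-5, Δ1=1, Δ2=2, Δ3=-2, Δ4=-3
row 1: diag=4, rhs=36; c'=1/4, d'=9
row 2: denom=4−1·1/4=15/4; d'=(6−1·9)/(15/4)=-4/5
row 3: denom=6−1·4/15=86/15; d'=(-24−1·-4/5)/(86/15)=-174/43
row 4: denom=6−2·15/43=228/43; d'=(-6−2·-174/43)/(228/43)=15/38
back: M4=15/38
back: M3=-174/43−15/43·15/38=-159/38
back: M2=-4/5−4/15·-159/38=6/19
back: M1=9−1/4·6/19=339/38
M: M0=0, M1=339/38, M2=6/19, M3=-159/38, M4=15/38, M5=0
seg 0: a=5, c=M0/2=0, d=(M1−M0)/(6·1)=113/76, b=Δ0−h0·(2M0+M1)/6=-493/76
seg 1: a=0, c=M1/2=339/76, d=(M2−M1)/(6·1)=-109/76, b=Δ1−h1·(2M1+M2)/6=-77/38
seg 2: a=1, c=M2/2=3/19, d=(M3−M2)/(6·1)=-3/4, b=Δ2−h2·(2M2+M3)/6=197/76
seg 3: a=3, c=M3/2=-159/76, d=(M4−M3)/(6·2)=29/76, b=Δ3−h3·(2M3+M4)/6=25/38
seg 4: a=-1, c=M4/2=15/76, d=(M5−M4)/(6·1)=-5/76, b=Δ4−h4·(2M4+M5)/6=-119/38
t_q=5/4 → seg 1, τ=1/4; S=0+-77/38·τ+339/76·τ²+-109/76·τ³=-1217/4864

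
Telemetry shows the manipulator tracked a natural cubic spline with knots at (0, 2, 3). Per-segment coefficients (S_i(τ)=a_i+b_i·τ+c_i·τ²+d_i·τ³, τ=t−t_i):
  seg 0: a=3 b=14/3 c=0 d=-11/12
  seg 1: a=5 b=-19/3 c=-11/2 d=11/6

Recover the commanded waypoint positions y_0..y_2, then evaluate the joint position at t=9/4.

y_0=3 y_1=5 y_2=-5
S(9/4) = 397/128

y_0 = S_0(0) = a_0 = 3
y_1 = S_1(0) = a_1 = 5
y_2 = S_1(1) = -5
t_q=9/4 is in segment 1 (τ=1/4); S_1(τ)=397/128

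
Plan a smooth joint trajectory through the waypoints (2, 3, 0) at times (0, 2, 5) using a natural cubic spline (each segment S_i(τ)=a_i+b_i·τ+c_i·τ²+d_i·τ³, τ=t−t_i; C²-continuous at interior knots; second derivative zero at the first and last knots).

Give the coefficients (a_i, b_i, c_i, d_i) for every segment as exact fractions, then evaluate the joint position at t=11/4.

  seg 0: a=2 b=4/5 c=0 d=-3/40
  seg 1: a=3 b=-1/10 c=-9/20 d=1/20
S(11/4) = 3447/1280

Δ: Δ0=1/2, Δ1=-1
row 1: diag=10, rhs=-9; c'=3/10, d'=-9/10
back: M1=-9/10
M: M0=0, M1=-9/10, M2=0
seg 0: a=2, c=M0/2=0, d=(M1−M0)/(6·2)=-3/40, b=Δ0−h0·(2M0+M1)/6=4/5
seg 1: a=3, c=M1/2=-9/20, d=(M2−M1)/(6·3)=1/20, b=Δ1−h1·(2M1+M2)/6=-1/10
t_q=11/4 → seg 1, τ=3/4; S=3+-1/10·τ+-9/20·τ²+1/20·τ³=3447/1280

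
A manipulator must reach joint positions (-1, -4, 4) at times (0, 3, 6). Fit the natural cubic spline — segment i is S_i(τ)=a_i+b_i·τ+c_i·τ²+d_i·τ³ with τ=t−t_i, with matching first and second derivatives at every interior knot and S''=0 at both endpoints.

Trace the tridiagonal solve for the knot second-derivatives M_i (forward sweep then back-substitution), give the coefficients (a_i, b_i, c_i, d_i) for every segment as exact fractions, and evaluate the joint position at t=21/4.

  seg 0: a=-1 b=-23/12 c=0 d=11/108
  seg 1: a=-4 b=5/6 c=11/12 d=-11/108
S(21/4) = 347/256

Δ: Δ0=-1, Δ1=8/3
row 1: diag=12, rhs=22; c'=1/4, d'=11/6
back: M1=11/6
M: M0=0, M1=11/6, M2=0
seg 0: a=-1, c=M0/2=0, d=(M1−M0)/(6·3)=11/108, b=Δ0−h0·(2M0+M1)/6=-23/12
seg 1: a=-4, c=M1/2=11/12, d=(M2−M1)/(6·3)=-11/108, b=Δ1−h1·(2M1+M2)/6=5/6
t_q=21/4 → seg 1, τ=9/4; S=-4+5/6·τ+11/12·τ²+-11/108·τ³=347/256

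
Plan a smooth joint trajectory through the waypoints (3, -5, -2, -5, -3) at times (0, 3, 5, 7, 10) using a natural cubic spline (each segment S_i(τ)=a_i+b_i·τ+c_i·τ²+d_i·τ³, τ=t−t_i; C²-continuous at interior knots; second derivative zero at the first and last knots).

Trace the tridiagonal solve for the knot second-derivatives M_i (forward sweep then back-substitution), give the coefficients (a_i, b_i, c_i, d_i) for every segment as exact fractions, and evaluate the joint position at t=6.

  seg 0: a=3 b=-769/180 c=0 d=289/1620
  seg 1: a=-5 b=49/90 c=289/180 d=-203/360
  seg 2: a=-2 b=1/5 c=-16/9 d=167/360
  seg 3: a=-5 b=-121/90 c=181/180 d=-181/1620
S(6) = -1121/360

Δ: Δ0=-8/3, Δ1=3/2, Δ2=-3/2, Δ3=2/3
row 1: diag=10, rhs=25; c'=1/5, d'=5/2
row 2: denom=8−2·1/5=38/5; d'=(-18−2·5/2)/(38/5)=-115/38
row 3: denom=10−2·5/19=180/19; d'=(13−2·-115/38)/(180/19)=181/90
back: M3=181/90
back: M2=-115/38−5/19·181/90=-32/9
back: M1=5/2−1/5·-32/9=289/90
M: M0=0, M1=289/90, M2=-32/9, M3=181/90, M4=0
seg 0: a=3, c=M0/2=0, d=(M1−M0)/(6·3)=289/1620, b=Δ0−h0·(2M0+M1)/6=-769/180
seg 1: a=-5, c=M1/2=289/180, d=(M2−M1)/(6·2)=-203/360, b=Δ1−h1·(2M1+M2)/6=49/90
seg 2: a=-2, c=M2/2=-16/9, d=(M3−M2)/(6·2)=167/360, b=Δ2−h2·(2M2+M3)/6=1/5
seg 3: a=-5, c=M3/2=181/180, d=(M4−M3)/(6·3)=-181/1620, b=Δ3−h3·(2M3+M4)/6=-121/90
t_q=6 → seg 2, τ=1; S=-2+1/5·τ+-16/9·τ²+167/360·τ³=-1121/360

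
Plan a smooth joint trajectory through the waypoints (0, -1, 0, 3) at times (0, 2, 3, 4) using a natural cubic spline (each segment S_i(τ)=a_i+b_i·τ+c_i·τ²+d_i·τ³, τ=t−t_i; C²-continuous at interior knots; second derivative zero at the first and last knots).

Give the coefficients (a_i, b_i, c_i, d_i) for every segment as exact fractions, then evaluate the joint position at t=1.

Δ: Δ0=-1/2, Δ1=1, Δ2=3
row 1: diag=6, rhs=9; c'=1/6, d'=3/2
row 2: denom=4−1·1/6=23/6; d'=(12−1·3/2)/(23/6)=63/23
back: M2=63/23
back: M1=3/2−1/6·63/23=24/23
M: M0=0, M1=24/23, M2=63/23, M3=0
seg 0: a=0, c=M0/2=0, d=(M1−M0)/(6·2)=2/23, b=Δ0−h0·(2M0+M1)/6=-39/46
seg 1: a=-1, c=M1/2=12/23, d=(M2−M1)/(6·1)=13/46, b=Δ1−h1·(2M1+M2)/6=9/46
seg 2: a=0, c=M2/2=63/46, d=(M3−M2)/(6·1)=-21/46, b=Δ2−h2·(2M2+M3)/6=48/23
t_q=1 → seg 0, τ=1; S=0+-39/46·τ+0·τ²+2/23·τ³=-35/46

  seg 0: a=0 b=-39/46 c=0 d=2/23
  seg 1: a=-1 b=9/46 c=12/23 d=13/46
  seg 2: a=0 b=48/23 c=63/46 d=-21/46
S(1) = -35/46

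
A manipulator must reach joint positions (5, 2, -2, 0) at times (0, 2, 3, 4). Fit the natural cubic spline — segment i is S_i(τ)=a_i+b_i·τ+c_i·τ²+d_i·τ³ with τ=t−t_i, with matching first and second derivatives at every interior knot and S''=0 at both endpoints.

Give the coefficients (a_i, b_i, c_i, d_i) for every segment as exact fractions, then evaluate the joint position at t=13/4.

  seg 0: a=5 b=-5/46 c=0 d=-8/23
  seg 1: a=2 b=-197/46 c=-48/23 d=109/46
  seg 2: a=-2 b=-31/23 c=231/46 d=-77/46
S(13/4) = -6033/2944

Δ: Δ0=-3/2, Δ1=-4, Δ2=2
row 1: diag=6, rhs=-15; c'=1/6, d'=-5/2
row 2: denom=4−1·1/6=23/6; d'=(36−1·-5/2)/(23/6)=231/23
back: M2=231/23
back: M1=-5/2−1/6·231/23=-96/23
M: M0=0, M1=-96/23, M2=231/23, M3=0
seg 0: a=5, c=M0/2=0, d=(M1−M0)/(6·2)=-8/23, b=Δ0−h0·(2M0+M1)/6=-5/46
seg 1: a=2, c=M1/2=-48/23, d=(M2−M1)/(6·1)=109/46, b=Δ1−h1·(2M1+M2)/6=-197/46
seg 2: a=-2, c=M2/2=231/46, d=(M3−M2)/(6·1)=-77/46, b=Δ2−h2·(2M2+M3)/6=-31/23
t_q=13/4 → seg 2, τ=1/4; S=-2+-31/23·τ+231/46·τ²+-77/46·τ³=-6033/2944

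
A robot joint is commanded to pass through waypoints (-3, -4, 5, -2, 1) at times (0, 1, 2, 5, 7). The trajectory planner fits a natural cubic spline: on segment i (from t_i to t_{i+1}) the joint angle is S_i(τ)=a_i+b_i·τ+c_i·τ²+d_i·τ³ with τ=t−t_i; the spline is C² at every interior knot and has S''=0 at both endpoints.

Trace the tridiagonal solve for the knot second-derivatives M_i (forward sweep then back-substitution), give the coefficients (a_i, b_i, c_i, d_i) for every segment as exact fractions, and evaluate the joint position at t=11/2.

Δ: Δ0=-1, Δ1=9, Δ2=-7/3, Δ3=3/2
row 1: diag=4, rhs=60; c'=1/4, d'=15
row 2: denom=8−1·1/4=31/4; d'=(-68−1·15)/(31/4)=-332/31
row 3: denom=10−3·12/31=274/31; d'=(23−3·-332/31)/(274/31)=1709/274
back: M3=1709/274
back: M2=-332/31−12/31·1709/274=-1798/137
back: M1=15−1/4·-1798/137=5009/274
M: M0=0, M1=5009/274, M2=-1798/137, M3=1709/274, M4=0
seg 0: a=-3, c=M0/2=0, d=(M1−M0)/(6·1)=5009/1644, b=Δ0−h0·(2M0+M1)/6=-6653/1644
seg 1: a=-4, c=M1/2=5009/548, d=(M2−M1)/(6·1)=-8605/1644, b=Δ1−h1·(2M1+M2)/6=4187/822
seg 2: a=5, c=M2/2=-899/137, d=(M3−M2)/(6·3)=5305/4932, b=Δ2−h2·(2M2+M3)/6=12613/1644
seg 3: a=-2, c=M3/2=1709/548, d=(M4−M3)/(6·2)=-1709/3288, b=Δ3−h3·(2M3+M4)/6=-2185/822
t_q=11/2 → seg 3, τ=1/2; S=-2+-2185/822·τ+1709/548·τ²+-1709/3288·τ³=-22923/8768

  seg 0: a=-3 b=-6653/1644 c=0 d=5009/1644
  seg 1: a=-4 b=4187/822 c=5009/548 d=-8605/1644
  seg 2: a=5 b=12613/1644 c=-899/137 d=5305/4932
  seg 3: a=-2 b=-2185/822 c=1709/548 d=-1709/3288
S(11/2) = -22923/8768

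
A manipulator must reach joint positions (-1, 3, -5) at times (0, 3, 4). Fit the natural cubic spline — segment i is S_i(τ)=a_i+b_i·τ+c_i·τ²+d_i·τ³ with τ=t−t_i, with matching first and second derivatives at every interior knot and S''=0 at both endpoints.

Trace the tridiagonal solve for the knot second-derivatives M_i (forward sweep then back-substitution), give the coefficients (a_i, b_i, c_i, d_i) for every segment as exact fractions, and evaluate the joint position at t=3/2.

Δ: Δ0=4/3, Δ1=-8
row 1: diag=8, rhs=-56; c'=1/8, d'=-7
back: M1=-7
M: M0=0, M1=-7, M2=0
seg 0: a=-1, c=M0/2=0, d=(M1−M0)/(6·3)=-7/18, b=Δ0−h0·(2M0+M1)/6=29/6
seg 1: a=3, c=M1/2=-7/2, d=(M2−M1)/(6·1)=7/6, b=Δ1−h1·(2M1+M2)/6=-17/3
t_q=3/2 → seg 0, τ=3/2; S=-1+29/6·τ+0·τ²+-7/18·τ³=79/16

  seg 0: a=-1 b=29/6 c=0 d=-7/18
  seg 1: a=3 b=-17/3 c=-7/2 d=7/6
S(3/2) = 79/16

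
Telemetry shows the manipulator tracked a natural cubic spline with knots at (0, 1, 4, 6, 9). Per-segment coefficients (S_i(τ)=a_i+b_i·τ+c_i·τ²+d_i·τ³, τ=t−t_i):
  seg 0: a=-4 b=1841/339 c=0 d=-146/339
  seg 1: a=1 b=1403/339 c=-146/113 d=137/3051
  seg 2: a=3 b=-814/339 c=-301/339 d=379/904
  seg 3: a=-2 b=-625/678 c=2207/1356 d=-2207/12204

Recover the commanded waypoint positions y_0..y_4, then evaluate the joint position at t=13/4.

y_0 = S_0(0) = a_0 = -4
y_1 = S_1(0) = a_1 = 1
y_2 = S_2(0) = a_2 = 3
y_3 = S_3(0) = a_3 = -2
y_4 = S_3(3) = 5
t_q=13/4 is in segment 1 (τ=9/4); S_1(τ)=30971/7232

y_0=-4 y_1=1 y_2=3 y_3=-2 y_4=5
S(13/4) = 30971/7232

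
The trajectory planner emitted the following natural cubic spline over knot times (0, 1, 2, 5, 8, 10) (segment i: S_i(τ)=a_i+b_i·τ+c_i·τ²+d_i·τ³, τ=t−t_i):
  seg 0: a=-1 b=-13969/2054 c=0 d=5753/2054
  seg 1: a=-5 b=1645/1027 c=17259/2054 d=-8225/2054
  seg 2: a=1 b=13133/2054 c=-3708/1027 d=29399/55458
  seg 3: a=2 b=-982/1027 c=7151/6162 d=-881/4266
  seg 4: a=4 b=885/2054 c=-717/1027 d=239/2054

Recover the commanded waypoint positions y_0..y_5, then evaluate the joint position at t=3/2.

y_0 = S_0(0) = a_0 = -1
y_1 = S_1(0) = a_1 = -5
y_2 = S_2(0) = a_2 = 1
y_3 = S_3(0) = a_3 = 2
y_4 = S_4(0) = a_4 = 4
y_5 = S_4(2) = 3
t_q=3/2 is in segment 1 (τ=1/2); S_1(τ)=-42707/16432

y_0=-1 y_1=-5 y_2=1 y_3=2 y_4=4 y_5=3
S(3/2) = -42707/16432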